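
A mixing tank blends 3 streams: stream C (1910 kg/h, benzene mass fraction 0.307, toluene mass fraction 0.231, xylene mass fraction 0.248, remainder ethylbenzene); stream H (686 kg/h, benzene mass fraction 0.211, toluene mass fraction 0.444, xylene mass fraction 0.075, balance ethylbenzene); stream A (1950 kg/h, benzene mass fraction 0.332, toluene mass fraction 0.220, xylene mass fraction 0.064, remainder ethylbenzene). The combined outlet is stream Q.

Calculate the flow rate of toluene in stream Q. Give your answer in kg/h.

toluene out = toluene in = 1910×0.231 + 686×0.444 + 1950×0.220 = 1174.8 kg/h.

1175 kg/h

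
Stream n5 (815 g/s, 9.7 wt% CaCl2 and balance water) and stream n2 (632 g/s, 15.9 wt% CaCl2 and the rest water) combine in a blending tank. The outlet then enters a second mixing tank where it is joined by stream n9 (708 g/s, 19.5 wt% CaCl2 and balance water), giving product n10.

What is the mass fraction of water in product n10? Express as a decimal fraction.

Overall, product flow = 2155 g/s.
water in = 815×0.903 + 632×0.841 + 708×0.805 = 1837.4 g/s.
water fraction in n10 = 0.8526.

0.8526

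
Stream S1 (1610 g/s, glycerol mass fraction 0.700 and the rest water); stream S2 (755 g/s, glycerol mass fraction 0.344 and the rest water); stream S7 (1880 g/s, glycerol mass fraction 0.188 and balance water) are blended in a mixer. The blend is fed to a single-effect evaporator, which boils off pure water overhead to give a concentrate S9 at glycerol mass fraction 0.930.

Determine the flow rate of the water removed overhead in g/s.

2374 g/s

glycerol entering = 1610×0.700 + 755×0.344 + 1880×0.188 = 1740.2 g/s.
All glycerol reports to S9, so S9 = 1740.2/0.930 = 1871.1 g/s.
Total feed = 4245 g/s; overhead = 4245 − 1871.1 = 2373.9 g/s.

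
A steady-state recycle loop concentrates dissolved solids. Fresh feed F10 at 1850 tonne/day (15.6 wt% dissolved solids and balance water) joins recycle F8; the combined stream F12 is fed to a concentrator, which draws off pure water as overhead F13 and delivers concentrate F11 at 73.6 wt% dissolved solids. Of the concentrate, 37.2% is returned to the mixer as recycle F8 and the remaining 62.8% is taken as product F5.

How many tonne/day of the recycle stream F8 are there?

Overall dissolved solids balance (none leaves overhead): dissolved solids in fresh feed = dissolved solids in product, i.e. 1850×0.156 = (1−0.372)·F11·0.736.
F11 = 288.6/(0.736×0.628) = 624.39 tonne/day.
Recycle F8 = 0.372×624.39 = 232.27 tonne/day.

232.3 tonne/day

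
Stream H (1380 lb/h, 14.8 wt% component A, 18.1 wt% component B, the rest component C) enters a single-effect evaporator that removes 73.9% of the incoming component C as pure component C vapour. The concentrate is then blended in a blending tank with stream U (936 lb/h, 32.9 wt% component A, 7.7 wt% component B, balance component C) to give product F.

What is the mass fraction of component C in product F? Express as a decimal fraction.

0.489

Vapour removed = 0.739×0.671×1380 = 684.3 lb/h; concentrate = 695.7 lb/h.
component C reaching the mixer = 241.68 (from concentrate) + 936×0.594 = 797.66 lb/h.
Product flow = 695.7 + 936 = 1631.7 lb/h; component C fraction = 0.489.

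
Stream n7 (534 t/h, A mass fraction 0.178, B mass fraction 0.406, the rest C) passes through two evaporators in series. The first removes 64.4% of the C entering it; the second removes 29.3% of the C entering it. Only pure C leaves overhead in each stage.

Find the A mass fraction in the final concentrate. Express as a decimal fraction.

0.258

C in feed = 534×0.416 = 222.14 t/h.
After stage 1: C left = (1−0.644)×222.14 = 79.083; stream total = 390.94 t/h.
After stage 2: C left = (1−0.293)×79.083 = 55.912; final concentrate = 367.77 t/h.
A fraction = 95.052/367.77 = 0.258.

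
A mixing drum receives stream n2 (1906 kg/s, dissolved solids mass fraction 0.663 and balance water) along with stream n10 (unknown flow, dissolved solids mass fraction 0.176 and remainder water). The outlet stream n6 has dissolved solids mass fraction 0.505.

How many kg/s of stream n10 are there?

Let n10 be the unknown flow. Total out = 1906 + n10.
dissolved solids balance: 1263.7 + 0.176·n10 = 0.505·(1906 + n10)
(0.176 − 0.505)·n10 = 0.505×1906 − 1263.7 = -301.15
n10 = -301.15 / -0.329 = 915.34 kg/s

915.3 kg/s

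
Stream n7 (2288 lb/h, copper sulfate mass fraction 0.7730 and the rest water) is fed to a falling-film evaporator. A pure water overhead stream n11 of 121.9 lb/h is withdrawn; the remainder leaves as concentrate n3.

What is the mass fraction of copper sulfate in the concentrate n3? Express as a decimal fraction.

0.8165

copper sulfate is not removed: 2288×0.773 = 1768.6 lb/h of copper sulfate enters n3.
Concentrate = 2288 − 121.9 = 2166.1 lb/h.
Mass fraction = 1768.6/2166.1 = 0.8165.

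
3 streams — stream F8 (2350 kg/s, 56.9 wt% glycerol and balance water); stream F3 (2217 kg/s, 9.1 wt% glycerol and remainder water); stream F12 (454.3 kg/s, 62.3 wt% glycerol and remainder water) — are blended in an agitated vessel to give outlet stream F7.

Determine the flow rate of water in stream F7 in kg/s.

3199 kg/s

water out = water in = 2350×0.431 + 2217×0.909 + 454.3×0.377 = 3199.4 kg/s.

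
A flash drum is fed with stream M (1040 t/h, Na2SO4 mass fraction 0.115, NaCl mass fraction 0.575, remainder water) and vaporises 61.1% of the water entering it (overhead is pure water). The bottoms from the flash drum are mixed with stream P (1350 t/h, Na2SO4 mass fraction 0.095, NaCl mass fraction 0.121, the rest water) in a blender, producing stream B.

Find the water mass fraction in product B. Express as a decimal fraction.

0.540

Vapour removed = 0.611×0.310×1040 = 196.99 t/h; concentrate = 843.01 t/h.
water reaching the mixer = 125.41 (from concentrate) + 1350×0.784 = 1183.8 t/h.
Product flow = 843.01 + 1350 = 2193 t/h; water fraction = 0.540.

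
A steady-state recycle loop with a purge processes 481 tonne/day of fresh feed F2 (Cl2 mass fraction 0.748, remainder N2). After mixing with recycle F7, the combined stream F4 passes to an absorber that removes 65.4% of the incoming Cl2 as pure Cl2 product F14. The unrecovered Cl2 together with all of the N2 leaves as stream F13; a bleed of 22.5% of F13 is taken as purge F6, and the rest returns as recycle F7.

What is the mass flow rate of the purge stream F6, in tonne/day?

159.5 tonne/day

N2 enters only via F2 and leaves only via the purge: 481×0.252 = 0.225×(N2 in F13), and the absorber passes all N2, so N2 in F4 = N2 in F13 = 538.72 tonne/day.
Cl2 in F4: m_A = 481×0.748 + (1−0.225)·(1−0.654)·m_A, so m_A = 359.79/0.7319 = 491.61 tonne/day.
F13 = (1−0.654)×491.61 + 538.72 = 708.82 tonne/day.
Purge F6 = 0.225×708.82 = 159.48 tonne/day.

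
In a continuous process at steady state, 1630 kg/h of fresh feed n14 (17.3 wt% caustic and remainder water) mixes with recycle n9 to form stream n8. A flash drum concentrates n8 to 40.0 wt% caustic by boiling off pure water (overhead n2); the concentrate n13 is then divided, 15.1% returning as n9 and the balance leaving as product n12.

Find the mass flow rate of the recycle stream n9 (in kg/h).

125.4 kg/h

Overall caustic balance (none leaves overhead): caustic in fresh feed = caustic in product, i.e. 1630×0.173 = (1−0.151)·n13·0.400.
n13 = 281.99/(0.400×0.849) = 830.36 kg/h.
Recycle n9 = 0.151×830.36 = 125.38 kg/h.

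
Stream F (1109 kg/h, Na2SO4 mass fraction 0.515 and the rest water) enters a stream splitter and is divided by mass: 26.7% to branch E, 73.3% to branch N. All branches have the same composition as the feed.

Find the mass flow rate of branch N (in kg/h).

Branch N flow = 0.733×1109 = 812.9 kg/h.

812.9 kg/h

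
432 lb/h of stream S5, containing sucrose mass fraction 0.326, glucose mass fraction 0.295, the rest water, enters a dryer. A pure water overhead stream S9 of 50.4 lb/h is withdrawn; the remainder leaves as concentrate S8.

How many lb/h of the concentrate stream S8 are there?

Concentrate = 432 − 50.4 = 381.6 lb/h.

381.6 lb/h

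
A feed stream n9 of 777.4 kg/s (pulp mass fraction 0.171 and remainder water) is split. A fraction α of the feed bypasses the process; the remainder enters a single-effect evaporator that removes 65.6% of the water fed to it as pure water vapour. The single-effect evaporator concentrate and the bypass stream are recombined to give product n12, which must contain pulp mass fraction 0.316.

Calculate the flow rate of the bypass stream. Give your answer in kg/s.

All 777.4×0.171 = 132.94 kg/s of pulp reaches n12, so n12 = 132.94/0.316 = 420.68 kg/s and vapour = 356.72 kg/s.
The evaporator receives (1−α)·777.4 of feed at 0.829 water and removes 0.656 of that water:
0.656×0.829×(1−α)×777.4 = 356.72
(1−α) = 356.72/422.77 = 0.8438;  α = 0.1562.
Bypass flow = 0.1562×777.4 = 121.46 kg/s.

121.5 kg/s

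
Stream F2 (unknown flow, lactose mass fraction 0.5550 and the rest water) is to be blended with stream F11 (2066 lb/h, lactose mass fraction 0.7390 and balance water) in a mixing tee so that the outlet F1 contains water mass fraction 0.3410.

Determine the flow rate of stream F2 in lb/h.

Let F2 be the unknown flow. Total out = 2066 + F2.
water balance: 539.23 + 0.445·F2 = 0.341·(2066 + F2)
(0.445 − 0.341)·F2 = 0.341×2066 − 539.23 = 165.28
F2 = 165.28 / 0.104 = 1589.2 lb/h

1589 lb/h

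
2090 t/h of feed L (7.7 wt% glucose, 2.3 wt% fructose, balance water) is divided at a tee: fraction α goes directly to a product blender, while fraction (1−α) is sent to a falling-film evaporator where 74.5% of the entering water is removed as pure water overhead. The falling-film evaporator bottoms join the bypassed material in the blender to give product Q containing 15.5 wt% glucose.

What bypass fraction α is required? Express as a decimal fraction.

All 2090×0.077 = 160.93 t/h of glucose reaches Q, so Q = 160.93/0.155 = 1038.3 t/h and vapour = 1051.7 t/h.
The evaporator receives (1−α)·2090 of feed at 0.900 water and removes 0.745 of that water:
0.745×0.900×(1−α)×2090 = 1051.7
(1−α) = 1051.7/1401.3 = 0.7505;  α = 0.2495.

0.249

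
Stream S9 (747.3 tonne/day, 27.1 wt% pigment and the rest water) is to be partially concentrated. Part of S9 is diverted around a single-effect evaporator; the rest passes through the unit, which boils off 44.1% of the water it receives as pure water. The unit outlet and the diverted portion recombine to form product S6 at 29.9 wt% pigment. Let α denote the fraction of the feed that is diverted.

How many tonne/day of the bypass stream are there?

529.6 tonne/day

All 747.3×0.271 = 202.52 tonne/day of pigment reaches S6, so S6 = 202.52/0.299 = 677.32 tonne/day and vapour = 69.981 tonne/day.
The evaporator receives (1−α)·747.3 of feed at 0.729 water and removes 0.441 of that water:
0.441×0.729×(1−α)×747.3 = 69.981
(1−α) = 69.981/240.25 = 0.2913;  α = 0.7087.
Bypass flow = 0.7087×747.3 = 529.62 tonne/day.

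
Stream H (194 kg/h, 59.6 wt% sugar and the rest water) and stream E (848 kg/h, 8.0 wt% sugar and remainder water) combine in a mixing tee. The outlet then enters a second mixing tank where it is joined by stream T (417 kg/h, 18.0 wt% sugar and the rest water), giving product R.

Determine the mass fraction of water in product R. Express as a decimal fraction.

Overall, product flow = 1459 kg/h.
water in = 194×0.404 + 848×0.920 + 417×0.820 = 1200.5 kg/h.
water fraction in R = 0.823.

0.823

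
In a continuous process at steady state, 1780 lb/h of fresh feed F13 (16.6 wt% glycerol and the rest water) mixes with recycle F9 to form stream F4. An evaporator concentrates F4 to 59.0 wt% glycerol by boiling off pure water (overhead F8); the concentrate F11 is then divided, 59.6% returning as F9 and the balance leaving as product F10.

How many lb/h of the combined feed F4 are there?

Overall glycerol balance (none leaves overhead): glycerol in fresh feed = glycerol in product, i.e. 1780×0.166 = (1−0.596)·F11·0.590.
F11 = 295.48/(0.590×0.404) = 1239.6 lb/h.
Recycle F9 = 0.596×1239.6 = 738.82 lb/h.
Combined feed F4 = 1780 + 738.82 = 2518.8 lb/h.

2519 lb/h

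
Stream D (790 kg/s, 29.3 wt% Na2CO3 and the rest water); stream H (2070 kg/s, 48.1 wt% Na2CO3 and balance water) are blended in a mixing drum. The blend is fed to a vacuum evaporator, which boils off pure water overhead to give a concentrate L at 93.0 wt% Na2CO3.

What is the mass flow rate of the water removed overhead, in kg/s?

1540 kg/s

Na2CO3 entering = 790×0.293 + 2070×0.481 = 1227.1 kg/s.
All Na2CO3 reports to L, so L = 1227.1/0.930 = 1319.5 kg/s.
Total feed = 2860 kg/s; overhead = 2860 − 1319.5 = 1540.5 kg/s.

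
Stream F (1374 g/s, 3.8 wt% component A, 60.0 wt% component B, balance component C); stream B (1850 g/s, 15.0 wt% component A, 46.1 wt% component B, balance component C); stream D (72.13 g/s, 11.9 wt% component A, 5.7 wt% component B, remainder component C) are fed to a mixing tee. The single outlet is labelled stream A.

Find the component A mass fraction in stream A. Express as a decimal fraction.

Total flow out = 1374 + 1850 + 72.13 = 3296.1 g/s.
component A in = 1374×0.038 + 1850×0.150 + 72.13×0.119 = 338.3 g/s.
component A mass fraction in A = 338.3/3296.1 = 0.1026.

0.1026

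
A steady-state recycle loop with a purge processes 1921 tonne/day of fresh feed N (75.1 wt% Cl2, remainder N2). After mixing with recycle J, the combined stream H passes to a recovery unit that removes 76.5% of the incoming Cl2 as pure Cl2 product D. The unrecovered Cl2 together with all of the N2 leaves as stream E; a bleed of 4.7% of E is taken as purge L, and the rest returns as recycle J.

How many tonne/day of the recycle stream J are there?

N2 enters only via N and leaves only via the purge: 1921×0.249 = 0.047×(N2 in E), and the recovery unit passes all N2, so N2 in H = N2 in E = 10177 tonne/day.
Cl2 in H: m_A = 1921×0.751 + (1−0.047)·(1−0.765)·m_A, so m_A = 1442.7/0.7760 = 1859 tonne/day.
E = (1−0.765)×1859 + 10177 = 10614 tonne/day.
Recycle J = (1−0.047)×10614 = 10115 tonne/day.

10120 tonne/day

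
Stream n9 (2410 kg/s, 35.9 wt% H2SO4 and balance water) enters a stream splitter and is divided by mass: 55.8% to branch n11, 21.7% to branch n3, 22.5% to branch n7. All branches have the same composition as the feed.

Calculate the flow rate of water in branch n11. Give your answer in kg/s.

Branch n11 total = 0.558×2410 = 1344.8 kg/s.
water in n11 = 0.641×1344.8 = 862 kg/s.

862 kg/s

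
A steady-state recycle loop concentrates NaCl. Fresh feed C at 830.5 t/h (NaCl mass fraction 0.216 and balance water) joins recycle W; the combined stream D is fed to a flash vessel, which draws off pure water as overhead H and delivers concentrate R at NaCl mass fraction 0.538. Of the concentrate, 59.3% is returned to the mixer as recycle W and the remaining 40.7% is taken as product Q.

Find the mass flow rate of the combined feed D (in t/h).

Overall NaCl balance (none leaves overhead): NaCl in fresh feed = NaCl in product, i.e. 830.5×0.216 = (1−0.593)·R·0.538.
R = 179.39/(0.538×0.407) = 819.25 t/h.
Recycle W = 0.593×819.25 = 485.82 t/h.
Combined feed D = 830.5 + 485.82 = 1316.3 t/h.

1316 t/h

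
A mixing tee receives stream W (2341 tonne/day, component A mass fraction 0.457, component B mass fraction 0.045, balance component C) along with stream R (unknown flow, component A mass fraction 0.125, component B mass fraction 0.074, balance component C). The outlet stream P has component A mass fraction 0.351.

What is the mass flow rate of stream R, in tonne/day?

Let R be the unknown flow. Total out = 2341 + R.
component A balance: 1069.8 + 0.125·R = 0.351·(2341 + R)
(0.125 − 0.351)·R = 0.351×2341 − 1069.8 = -248.15
R = -248.15 / -0.226 = 1098 tonne/day

1098 tonne/day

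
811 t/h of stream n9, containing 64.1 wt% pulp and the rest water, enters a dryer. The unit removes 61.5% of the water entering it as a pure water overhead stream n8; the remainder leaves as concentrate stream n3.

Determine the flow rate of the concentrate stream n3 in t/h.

631.9 t/h

water entering = 811×0.359 = 291.15 t/h; overhead removed = 0.615×291.15 = 179.06 t/h.
Concentrate = 811 − 179.06 = 631.94 t/h.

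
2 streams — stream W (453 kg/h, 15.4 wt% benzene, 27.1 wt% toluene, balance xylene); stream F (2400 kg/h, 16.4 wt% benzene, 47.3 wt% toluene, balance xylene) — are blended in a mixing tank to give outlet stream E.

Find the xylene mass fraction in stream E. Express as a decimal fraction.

0.397

Total flow out = 453 + 2400 = 2853 kg/h.
xylene in = 453×0.575 + 2400×0.363 = 1131.7 kg/h.
xylene mass fraction in E = 1131.7/2853 = 0.397.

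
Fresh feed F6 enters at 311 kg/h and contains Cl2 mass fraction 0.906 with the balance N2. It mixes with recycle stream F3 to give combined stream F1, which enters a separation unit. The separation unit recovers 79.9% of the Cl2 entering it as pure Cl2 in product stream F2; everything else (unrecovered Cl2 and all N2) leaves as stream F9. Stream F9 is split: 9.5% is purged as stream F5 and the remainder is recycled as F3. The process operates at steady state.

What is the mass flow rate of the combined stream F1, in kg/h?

N2 enters only via F6 and leaves only via the purge: 311×0.094 = 0.095×(N2 in F9), and the separation unit passes all N2, so N2 in F1 = N2 in F9 = 307.73 kg/h.
Cl2 in F1: m_A = 311×0.906 + (1−0.095)·(1−0.799)·m_A, so m_A = 281.77/0.8181 = 344.42 kg/h.
F1 = 344.42 + 307.73 = 652.14 kg/h.

652.1 kg/h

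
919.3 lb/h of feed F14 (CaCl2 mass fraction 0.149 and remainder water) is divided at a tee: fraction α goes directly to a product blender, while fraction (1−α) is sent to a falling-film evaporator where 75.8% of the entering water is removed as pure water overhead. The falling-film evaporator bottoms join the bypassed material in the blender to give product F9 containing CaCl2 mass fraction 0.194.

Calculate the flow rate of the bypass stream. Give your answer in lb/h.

588.7 lb/h

All 919.3×0.149 = 136.98 lb/h of CaCl2 reaches F9, so F9 = 136.98/0.194 = 706.06 lb/h and vapour = 213.24 lb/h.
The evaporator receives (1−α)·919.3 of feed at 0.851 water and removes 0.758 of that water:
0.758×0.851×(1−α)×919.3 = 213.24
(1−α) = 213.24/593 = 0.3596;  α = 0.6404.
Bypass flow = 0.6404×919.3 = 588.73 lb/h.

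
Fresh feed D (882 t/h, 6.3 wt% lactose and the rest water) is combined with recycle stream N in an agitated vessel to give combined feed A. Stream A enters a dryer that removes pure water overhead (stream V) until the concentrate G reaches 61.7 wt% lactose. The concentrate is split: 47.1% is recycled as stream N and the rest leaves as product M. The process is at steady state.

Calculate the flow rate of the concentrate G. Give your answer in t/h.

170.2 t/h

Overall lactose balance (none leaves overhead): lactose in fresh feed = lactose in product, i.e. 882×0.063 = (1−0.471)·G·0.617.
G = 55.566/(0.617×0.529) = 170.24 t/h.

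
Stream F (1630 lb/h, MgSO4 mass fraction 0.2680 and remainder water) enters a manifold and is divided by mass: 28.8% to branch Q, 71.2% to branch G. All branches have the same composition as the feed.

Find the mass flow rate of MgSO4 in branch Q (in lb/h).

Branch Q total = 0.288×1630 = 469.44 lb/h.
MgSO4 in Q = 0.268×469.44 = 125.81 lb/h.

125.8 lb/h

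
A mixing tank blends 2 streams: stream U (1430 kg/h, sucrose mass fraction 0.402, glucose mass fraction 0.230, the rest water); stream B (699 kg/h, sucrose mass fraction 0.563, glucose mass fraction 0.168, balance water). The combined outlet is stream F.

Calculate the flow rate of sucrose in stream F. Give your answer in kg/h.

sucrose out = sucrose in = 1430×0.402 + 699×0.563 = 968.4 kg/h.

968.4 kg/h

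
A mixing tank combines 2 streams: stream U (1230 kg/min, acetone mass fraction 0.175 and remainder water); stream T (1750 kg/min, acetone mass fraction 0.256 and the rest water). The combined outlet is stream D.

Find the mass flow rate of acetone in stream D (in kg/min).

663.2 kg/min

acetone out = acetone in = 1230×0.175 + 1750×0.256 = 663.25 kg/min.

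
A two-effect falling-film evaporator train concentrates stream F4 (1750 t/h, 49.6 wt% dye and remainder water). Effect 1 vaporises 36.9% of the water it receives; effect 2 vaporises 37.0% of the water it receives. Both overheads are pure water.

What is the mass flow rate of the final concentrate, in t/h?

1219 t/h

water in feed = 1750×0.504 = 882 t/h.
After stage 1: water left = (1−0.369)×882 = 556.54; stream total = 1424.5 t/h.
After stage 2: water left = (1−0.370)×556.54 = 350.62; final concentrate = 1218.6 t/h.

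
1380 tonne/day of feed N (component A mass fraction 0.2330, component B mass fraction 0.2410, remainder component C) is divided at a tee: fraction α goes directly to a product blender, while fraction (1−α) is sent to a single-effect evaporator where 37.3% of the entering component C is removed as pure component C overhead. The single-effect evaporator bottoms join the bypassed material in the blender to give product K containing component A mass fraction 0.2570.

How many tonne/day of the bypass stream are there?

All 1380×0.233 = 321.54 tonne/day of component A reaches K, so K = 321.54/0.257 = 1251.1 tonne/day and vapour = 128.87 tonne/day.
The evaporator receives (1−α)·1380 of feed at 0.526 component C and removes 0.373 of that component C:
0.373×0.526×(1−α)×1380 = 128.87
(1−α) = 128.87/270.75 = 0.4760;  α = 0.5240.
Bypass flow = 0.5240×1380 = 723.16 tonne/day.

723.2 tonne/day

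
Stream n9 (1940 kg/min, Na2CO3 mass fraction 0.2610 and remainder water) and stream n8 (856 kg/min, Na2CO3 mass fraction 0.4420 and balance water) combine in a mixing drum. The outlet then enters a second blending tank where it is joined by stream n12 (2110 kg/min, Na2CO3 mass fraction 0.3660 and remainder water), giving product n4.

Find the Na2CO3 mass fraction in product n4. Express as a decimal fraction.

0.3377

Overall, product flow = 4906 kg/min.
Na2CO3 in = 1940×0.261 + 856×0.442 + 2110×0.366 = 1657 kg/min.
Na2CO3 fraction in n4 = 0.3377.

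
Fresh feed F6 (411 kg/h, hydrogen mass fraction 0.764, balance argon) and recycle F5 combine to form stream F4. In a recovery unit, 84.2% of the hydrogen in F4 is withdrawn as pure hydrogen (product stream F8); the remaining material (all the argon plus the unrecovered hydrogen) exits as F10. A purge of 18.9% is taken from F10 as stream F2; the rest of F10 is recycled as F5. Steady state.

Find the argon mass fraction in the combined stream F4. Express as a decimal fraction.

argon enters only via F6 and leaves only via the purge: 411×0.236 = 0.189×(argon in F10), and the recovery unit passes all argon, so argon in F4 = argon in F10 = 513.21 kg/h.
hydrogen in F4: m_A = 411×0.764 + (1−0.189)·(1−0.842)·m_A, so m_A = 314/0.8719 = 360.15 kg/h.
F4 = 360.15 + 513.21 = 873.36 kg/h.
argon fraction in F4 = 513.21/873.36 = 0.588.

0.588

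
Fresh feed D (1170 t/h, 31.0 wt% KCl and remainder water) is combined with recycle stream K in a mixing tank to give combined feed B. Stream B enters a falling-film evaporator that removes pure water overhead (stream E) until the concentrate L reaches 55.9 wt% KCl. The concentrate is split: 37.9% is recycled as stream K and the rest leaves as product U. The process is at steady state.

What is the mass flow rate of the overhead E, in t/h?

521.2 t/h

Overall KCl balance (none leaves overhead): KCl in fresh feed = KCl in product, i.e. 1170×0.310 = (1−0.379)·L·0.559.
L = 362.7/(0.559×0.621) = 1044.8 t/h.
Recycle K = 0.379×1044.8 = 395.99 t/h.
Combined feed B = 1170 + 395.99 = 1566 t/h.
Overhead E = B − L = 1566 − 1044.8 = 521.16 t/h.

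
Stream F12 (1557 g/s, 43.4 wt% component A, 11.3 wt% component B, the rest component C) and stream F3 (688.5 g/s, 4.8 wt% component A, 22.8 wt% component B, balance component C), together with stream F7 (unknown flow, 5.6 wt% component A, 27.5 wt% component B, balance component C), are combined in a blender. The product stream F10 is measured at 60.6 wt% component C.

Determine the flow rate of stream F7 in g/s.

Let F7 be the unknown flow. Total out = 2245.5 + F7.
component C balance: 1203.8 + 0.669·F7 = 0.606·(2245.5 + F7)
(0.669 − 0.606)·F7 = 0.606×2245.5 − 1203.8 = 156.98
F7 = 156.98 / 0.063 = 2491.7 g/s

2492 g/s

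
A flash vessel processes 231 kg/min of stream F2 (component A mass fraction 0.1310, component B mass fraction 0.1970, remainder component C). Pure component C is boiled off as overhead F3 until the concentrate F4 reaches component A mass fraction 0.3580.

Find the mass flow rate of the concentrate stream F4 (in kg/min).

84.53 kg/min

component A is conserved: 231×0.131 = 30.261 kg/min all reports to the concentrate.
Concentrate = 30.261/(target fraction) = 84.528 kg/min.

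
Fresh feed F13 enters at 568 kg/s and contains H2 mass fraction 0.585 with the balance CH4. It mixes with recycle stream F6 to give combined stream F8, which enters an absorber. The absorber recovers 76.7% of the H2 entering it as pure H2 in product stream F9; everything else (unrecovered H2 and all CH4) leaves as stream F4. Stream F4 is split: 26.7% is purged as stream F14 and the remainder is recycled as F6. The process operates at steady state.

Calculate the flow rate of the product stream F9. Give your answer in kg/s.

307.4 kg/s

H2 in F8: m_A = 568×0.585 + (1−0.267)·(1−0.767)·m_A, so m_A = 332.28/0.8292 = 400.72 kg/s.
Product F9 = 0.767×400.72 = 307.35 kg/s.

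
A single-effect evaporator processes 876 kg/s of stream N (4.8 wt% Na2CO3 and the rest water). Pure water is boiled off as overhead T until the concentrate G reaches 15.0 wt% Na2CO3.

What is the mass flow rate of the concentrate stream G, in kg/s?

280.3 kg/s

Na2CO3 is conserved: 876×0.048 = 42.048 kg/s all reports to the concentrate.
Concentrate = 42.048/(target fraction) = 280.32 kg/s.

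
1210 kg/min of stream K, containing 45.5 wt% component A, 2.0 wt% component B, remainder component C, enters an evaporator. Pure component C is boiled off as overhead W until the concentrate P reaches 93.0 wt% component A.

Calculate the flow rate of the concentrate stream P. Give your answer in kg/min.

component A is conserved: 1210×0.455 = 550.55 kg/min all reports to the concentrate.
Concentrate = 550.55/(target fraction) = 591.99 kg/min.

592 kg/min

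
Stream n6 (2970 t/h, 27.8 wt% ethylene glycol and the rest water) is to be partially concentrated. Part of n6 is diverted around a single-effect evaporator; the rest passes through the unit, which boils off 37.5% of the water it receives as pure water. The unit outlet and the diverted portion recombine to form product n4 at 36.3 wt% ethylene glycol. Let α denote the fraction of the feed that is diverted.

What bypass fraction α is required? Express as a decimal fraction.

All 2970×0.278 = 825.66 t/h of ethylene glycol reaches n4, so n4 = 825.66/0.363 = 2274.5 t/h and vapour = 695.45 t/h.
The evaporator receives (1−α)·2970 of feed at 0.722 water and removes 0.375 of that water:
0.375×0.722×(1−α)×2970 = 695.45
(1−α) = 695.45/804.13 = 0.8649;  α = 0.1351.

0.135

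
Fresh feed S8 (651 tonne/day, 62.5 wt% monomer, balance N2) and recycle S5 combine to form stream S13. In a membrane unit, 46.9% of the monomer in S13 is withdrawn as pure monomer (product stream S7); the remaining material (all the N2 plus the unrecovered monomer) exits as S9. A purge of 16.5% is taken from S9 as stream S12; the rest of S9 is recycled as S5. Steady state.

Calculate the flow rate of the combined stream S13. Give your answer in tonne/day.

N2 enters only via S8 and leaves only via the purge: 651×0.375 = 0.165×(N2 in S9), and the membrane unit passes all N2, so N2 in S13 = N2 in S9 = 1479.5 tonne/day.
monomer in S13: m_A = 651×0.625 + (1−0.165)·(1−0.469)·m_A, so m_A = 406.88/0.5566 = 730.98 tonne/day.
S13 = 730.98 + 1479.5 = 2210.5 tonne/day.

2211 tonne/day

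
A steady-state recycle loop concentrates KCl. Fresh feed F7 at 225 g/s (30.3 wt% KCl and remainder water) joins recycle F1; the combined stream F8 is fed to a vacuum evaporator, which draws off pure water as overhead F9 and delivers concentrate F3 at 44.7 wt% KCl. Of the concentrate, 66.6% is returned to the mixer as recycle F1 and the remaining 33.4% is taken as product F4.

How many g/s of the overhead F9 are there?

Overall KCl balance (none leaves overhead): KCl in fresh feed = KCl in product, i.e. 225×0.303 = (1−0.666)·F3·0.447.
F3 = 68.175/(0.447×0.334) = 456.64 g/s.
Recycle F1 = 0.666×456.64 = 304.12 g/s.
Combined feed F8 = 225 + 304.12 = 529.12 g/s.
Overhead F9 = F8 − F3 = 529.12 − 456.64 = 72.483 g/s.

72.48 g/s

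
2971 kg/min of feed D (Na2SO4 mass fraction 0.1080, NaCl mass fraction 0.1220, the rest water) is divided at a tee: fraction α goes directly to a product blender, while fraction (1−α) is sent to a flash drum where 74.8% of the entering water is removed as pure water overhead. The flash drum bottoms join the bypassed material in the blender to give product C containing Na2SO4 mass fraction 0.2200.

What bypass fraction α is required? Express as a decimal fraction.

0.116

All 2971×0.108 = 320.87 kg/min of Na2SO4 reaches C, so C = 320.87/0.220 = 1458.5 kg/min and vapour = 1512.5 kg/min.
The evaporator receives (1−α)·2971 of feed at 0.770 water and removes 0.748 of that water:
0.748×0.770×(1−α)×2971 = 1512.5
(1−α) = 1512.5/1711.2 = 0.8839;  α = 0.1161.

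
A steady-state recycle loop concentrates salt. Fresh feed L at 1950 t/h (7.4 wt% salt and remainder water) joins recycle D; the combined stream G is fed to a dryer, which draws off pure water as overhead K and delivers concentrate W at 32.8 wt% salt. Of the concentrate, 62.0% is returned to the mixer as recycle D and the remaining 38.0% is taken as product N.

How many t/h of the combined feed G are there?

2668 t/h

Overall salt balance (none leaves overhead): salt in fresh feed = salt in product, i.e. 1950×0.074 = (1−0.620)·W·0.328.
W = 144.3/(0.328×0.380) = 1157.7 t/h.
Recycle D = 0.620×1157.7 = 717.8 t/h.
Combined feed G = 1950 + 717.8 = 2667.8 t/h.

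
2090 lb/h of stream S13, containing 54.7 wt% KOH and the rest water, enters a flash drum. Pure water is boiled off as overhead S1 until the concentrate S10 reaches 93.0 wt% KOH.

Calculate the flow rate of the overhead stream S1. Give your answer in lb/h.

860.7 lb/h

KOH is conserved: 2090×0.547 = 1143.2 lb/h all reports to the concentrate.
Concentrate = 1143.2/(target fraction) = 1229.3 lb/h.
Overhead = 2090 − 1229.3 = 860.72 lb/h.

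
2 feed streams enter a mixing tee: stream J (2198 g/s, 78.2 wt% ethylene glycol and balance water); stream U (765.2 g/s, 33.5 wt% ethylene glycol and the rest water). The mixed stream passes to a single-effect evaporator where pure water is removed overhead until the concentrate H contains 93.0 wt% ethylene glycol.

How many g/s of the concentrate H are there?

2124 g/s

ethylene glycol entering = 2198×0.782 + 765.2×0.335 = 1975.2 g/s.
All ethylene glycol reports to H, so H = 1975.2/0.930 = 2123.8 g/s.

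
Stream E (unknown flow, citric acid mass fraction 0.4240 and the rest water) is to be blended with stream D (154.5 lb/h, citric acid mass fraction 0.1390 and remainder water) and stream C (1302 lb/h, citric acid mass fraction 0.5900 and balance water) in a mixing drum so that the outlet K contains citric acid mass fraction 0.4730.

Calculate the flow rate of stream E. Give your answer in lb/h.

2056 lb/h

Let E be the unknown flow. Total out = 1456.5 + E.
citric acid balance: 789.66 + 0.424·E = 0.473·(1456.5 + E)
(0.424 − 0.473)·E = 0.473×1456.5 − 789.66 = -100.73
E = -100.73 / -0.049 = 2055.7 lb/h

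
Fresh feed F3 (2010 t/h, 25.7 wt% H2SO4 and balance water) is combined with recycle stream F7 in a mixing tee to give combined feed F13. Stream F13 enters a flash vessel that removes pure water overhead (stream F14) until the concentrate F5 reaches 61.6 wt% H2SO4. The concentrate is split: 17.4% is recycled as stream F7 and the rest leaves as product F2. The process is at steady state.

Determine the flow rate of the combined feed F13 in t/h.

Overall H2SO4 balance (none leaves overhead): H2SO4 in fresh feed = H2SO4 in product, i.e. 2010×0.257 = (1−0.174)·F5·0.616.
F5 = 516.57/(0.616×0.826) = 1015.2 t/h.
Recycle F7 = 0.174×1015.2 = 176.65 t/h.
Combined feed F13 = 2010 + 176.65 = 2186.7 t/h.

2187 t/h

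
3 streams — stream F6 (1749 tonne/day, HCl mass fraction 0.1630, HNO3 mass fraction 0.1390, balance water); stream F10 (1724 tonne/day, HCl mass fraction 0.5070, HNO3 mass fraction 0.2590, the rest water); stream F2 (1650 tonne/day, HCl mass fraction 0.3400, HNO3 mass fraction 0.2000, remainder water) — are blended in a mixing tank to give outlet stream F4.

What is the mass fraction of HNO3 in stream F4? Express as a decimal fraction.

Total flow out = 1749 + 1724 + 1650 = 5123 tonne/day.
HNO3 in = 1749×0.139 + 1724×0.259 + 1650×0.200 = 1019.6 tonne/day.
HNO3 mass fraction in F4 = 1019.6/5123 = 0.1990.

0.1990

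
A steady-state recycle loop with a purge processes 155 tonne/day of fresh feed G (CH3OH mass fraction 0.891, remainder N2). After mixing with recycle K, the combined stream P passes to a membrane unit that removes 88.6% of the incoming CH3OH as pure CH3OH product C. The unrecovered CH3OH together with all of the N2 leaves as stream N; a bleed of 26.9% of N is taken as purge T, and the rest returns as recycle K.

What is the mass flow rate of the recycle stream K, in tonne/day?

N2 enters only via G and leaves only via the purge: 155×0.109 = 0.269×(N2 in N), and the membrane unit passes all N2, so N2 in P = N2 in N = 62.807 tonne/day.
CH3OH in P: m_A = 155×0.891 + (1−0.269)·(1−0.886)·m_A, so m_A = 138.1/0.9167 = 150.66 tonne/day.
N = (1−0.886)×150.66 + 62.807 = 79.982 tonne/day.
Recycle K = (1−0.269)×79.982 = 58.467 tonne/day.

58.47 tonne/day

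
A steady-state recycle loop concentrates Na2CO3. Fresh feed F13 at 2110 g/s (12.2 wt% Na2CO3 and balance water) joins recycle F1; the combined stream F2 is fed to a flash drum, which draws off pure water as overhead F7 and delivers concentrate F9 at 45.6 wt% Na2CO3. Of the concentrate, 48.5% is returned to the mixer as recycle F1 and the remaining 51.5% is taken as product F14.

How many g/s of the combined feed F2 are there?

2642 g/s

Overall Na2CO3 balance (none leaves overhead): Na2CO3 in fresh feed = Na2CO3 in product, i.e. 2110×0.122 = (1−0.485)·F9·0.456.
F9 = 257.42/(0.456×0.515) = 1096.2 g/s.
Recycle F1 = 0.485×1096.2 = 531.63 g/s.
Combined feed F2 = 2110 + 531.63 = 2641.6 g/s.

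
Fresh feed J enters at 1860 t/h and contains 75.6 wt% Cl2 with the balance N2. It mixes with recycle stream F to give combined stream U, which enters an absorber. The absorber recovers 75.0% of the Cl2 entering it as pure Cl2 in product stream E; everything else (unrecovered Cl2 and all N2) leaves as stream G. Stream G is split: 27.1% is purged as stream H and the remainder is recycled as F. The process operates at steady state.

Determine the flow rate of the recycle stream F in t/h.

1534 t/h

N2 enters only via J and leaves only via the purge: 1860×0.244 = 0.271×(N2 in G), and the absorber passes all N2, so N2 in U = N2 in G = 1674.7 t/h.
Cl2 in U: m_A = 1860×0.756 + (1−0.271)·(1−0.750)·m_A, so m_A = 1406.2/0.8177 = 1719.5 t/h.
G = (1−0.750)×1719.5 + 1674.7 = 2104.6 t/h.
Recycle F = (1−0.271)×2104.6 = 1534.2 t/h.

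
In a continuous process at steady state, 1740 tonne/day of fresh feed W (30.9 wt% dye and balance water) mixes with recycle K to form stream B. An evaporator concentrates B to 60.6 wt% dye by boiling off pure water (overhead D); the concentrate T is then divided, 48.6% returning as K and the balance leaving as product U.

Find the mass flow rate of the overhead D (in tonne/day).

Overall dye balance (none leaves overhead): dye in fresh feed = dye in product, i.e. 1740×0.309 = (1−0.486)·T·0.606.
T = 537.66/(0.606×0.514) = 1726.1 tonne/day.
Recycle K = 0.486×1726.1 = 838.9 tonne/day.
Combined feed B = 1740 + 838.9 = 2578.9 tonne/day.
Overhead D = B − T = 2578.9 − 1726.1 = 852.77 tonne/day.

852.8 tonne/day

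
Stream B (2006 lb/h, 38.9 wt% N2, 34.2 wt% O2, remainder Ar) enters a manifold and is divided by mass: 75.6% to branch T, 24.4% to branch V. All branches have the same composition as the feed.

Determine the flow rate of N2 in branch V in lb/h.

190.4 lb/h

Branch V total = 0.244×2006 = 489.46 lb/h.
N2 in V = 0.389×489.46 = 190.4 lb/h.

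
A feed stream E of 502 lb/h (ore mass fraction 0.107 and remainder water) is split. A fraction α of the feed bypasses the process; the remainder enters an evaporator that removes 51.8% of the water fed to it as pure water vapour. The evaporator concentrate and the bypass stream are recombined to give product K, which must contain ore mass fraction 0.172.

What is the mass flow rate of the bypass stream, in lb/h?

All 502×0.107 = 53.714 lb/h of ore reaches K, so K = 53.714/0.172 = 312.29 lb/h and vapour = 189.71 lb/h.
The evaporator receives (1−α)·502 of feed at 0.893 water and removes 0.518 of that water:
0.518×0.893×(1−α)×502 = 189.71
(1−α) = 189.71/232.21 = 0.8170;  α = 0.1830.
Bypass flow = 0.1830×502 = 91.883 lb/h.

91.88 lb/h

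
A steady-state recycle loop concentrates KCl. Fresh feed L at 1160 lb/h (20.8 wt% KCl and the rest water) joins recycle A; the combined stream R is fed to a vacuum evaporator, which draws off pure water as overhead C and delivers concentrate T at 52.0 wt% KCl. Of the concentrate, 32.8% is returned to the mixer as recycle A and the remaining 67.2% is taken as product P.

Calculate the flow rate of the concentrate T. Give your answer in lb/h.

Overall KCl balance (none leaves overhead): KCl in fresh feed = KCl in product, i.e. 1160×0.208 = (1−0.328)·T·0.520.
T = 241.28/(0.520×0.672) = 690.48 lb/h.

690.5 lb/h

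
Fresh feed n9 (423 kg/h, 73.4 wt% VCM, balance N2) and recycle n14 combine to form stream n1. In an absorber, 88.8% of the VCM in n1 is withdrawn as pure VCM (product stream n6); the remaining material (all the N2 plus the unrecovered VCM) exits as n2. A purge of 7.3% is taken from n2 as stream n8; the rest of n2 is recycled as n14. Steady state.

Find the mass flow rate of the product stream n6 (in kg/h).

307.6 kg/h

VCM in n1: m_A = 423×0.734 + (1−0.073)·(1−0.888)·m_A, so m_A = 310.48/0.8962 = 346.45 kg/h.
Product n6 = 0.888×346.45 = 307.65 kg/h.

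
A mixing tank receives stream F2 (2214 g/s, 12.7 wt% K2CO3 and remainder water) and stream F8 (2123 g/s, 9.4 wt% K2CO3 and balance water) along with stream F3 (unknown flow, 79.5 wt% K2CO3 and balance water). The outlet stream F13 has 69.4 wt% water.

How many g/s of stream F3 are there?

1731 g/s

Let F3 be the unknown flow. Total out = 4337 + F3.
water balance: 3856.3 + 0.205·F3 = 0.694·(4337 + F3)
(0.205 − 0.694)·F3 = 0.694×4337 − 3856.3 = -846.38
F3 = -846.38 / -0.489 = 1730.8 g/s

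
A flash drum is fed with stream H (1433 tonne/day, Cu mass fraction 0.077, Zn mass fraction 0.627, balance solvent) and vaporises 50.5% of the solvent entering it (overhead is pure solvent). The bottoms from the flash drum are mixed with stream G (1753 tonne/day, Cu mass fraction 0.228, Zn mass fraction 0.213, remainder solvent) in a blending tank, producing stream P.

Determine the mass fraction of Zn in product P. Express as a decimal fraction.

Vapour removed = 0.505×0.296×1433 = 214.2 tonne/day; concentrate = 1218.8 tonne/day.
Zn reaching the mixer = 898.49 (from concentrate) + 1753×0.213 = 1271.9 tonne/day.
Product flow = 1218.8 + 1753 = 2971.8 tonne/day; Zn fraction = 0.428.

0.428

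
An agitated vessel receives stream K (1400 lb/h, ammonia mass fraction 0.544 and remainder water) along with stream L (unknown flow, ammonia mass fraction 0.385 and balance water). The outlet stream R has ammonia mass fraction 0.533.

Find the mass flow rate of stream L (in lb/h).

Let L be the unknown flow. Total out = 1400 + L.
ammonia balance: 761.6 + 0.385·L = 0.533·(1400 + L)
(0.385 − 0.533)·L = 0.533×1400 − 761.6 = -15.4
L = -15.4 / -0.148 = 104.05 lb/h

104.1 lb/h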